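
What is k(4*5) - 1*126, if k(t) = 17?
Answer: -109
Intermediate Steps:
k(4*5) - 1*126 = 17 - 1*126 = 17 - 126 = -109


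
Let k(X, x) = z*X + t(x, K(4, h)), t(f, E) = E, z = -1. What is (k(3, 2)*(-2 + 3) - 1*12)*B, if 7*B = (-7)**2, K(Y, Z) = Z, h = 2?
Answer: -91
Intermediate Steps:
k(X, x) = 2 - X (k(X, x) = -X + 2 = 2 - X)
B = 7 (B = (1/7)*(-7)**2 = (1/7)*49 = 7)
(k(3, 2)*(-2 + 3) - 1*12)*B = ((2 - 1*3)*(-2 + 3) - 1*12)*7 = ((2 - 3)*1 - 12)*7 = (-1*1 - 12)*7 = (-1 - 12)*7 = -13*7 = -91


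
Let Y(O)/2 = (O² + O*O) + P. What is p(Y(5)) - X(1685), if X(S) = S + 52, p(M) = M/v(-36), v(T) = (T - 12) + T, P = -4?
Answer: -36500/21 ≈ -1738.1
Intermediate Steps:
v(T) = -12 + 2*T (v(T) = (-12 + T) + T = -12 + 2*T)
Y(O) = -8 + 4*O² (Y(O) = 2*((O² + O*O) - 4) = 2*((O² + O²) - 4) = 2*(2*O² - 4) = 2*(-4 + 2*O²) = -8 + 4*O²)
p(M) = -M/84 (p(M) = M/(-12 + 2*(-36)) = M/(-12 - 72) = M/(-84) = M*(-1/84) = -M/84)
X(S) = 52 + S
p(Y(5)) - X(1685) = -(-8 + 4*5²)/84 - (52 + 1685) = -(-8 + 4*25)/84 - 1*1737 = -(-8 + 100)/84 - 1737 = -1/84*92 - 1737 = -23/21 - 1737 = -36500/21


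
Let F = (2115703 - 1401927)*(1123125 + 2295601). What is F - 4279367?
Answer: 2440200290009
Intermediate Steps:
F = 2440204569376 (F = 713776*3418726 = 2440204569376)
F - 4279367 = 2440204569376 - 4279367 = 2440200290009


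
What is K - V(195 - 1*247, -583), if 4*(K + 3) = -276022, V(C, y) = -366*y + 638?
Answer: -566049/2 ≈ -2.8302e+5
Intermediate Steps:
V(C, y) = 638 - 366*y
K = -138017/2 (K = -3 + (1/4)*(-276022) = -3 - 138011/2 = -138017/2 ≈ -69009.)
K - V(195 - 1*247, -583) = -138017/2 - (638 - 366*(-583)) = -138017/2 - (638 + 213378) = -138017/2 - 1*214016 = -138017/2 - 214016 = -566049/2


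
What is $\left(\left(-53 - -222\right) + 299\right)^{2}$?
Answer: $219024$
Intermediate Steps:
$\left(\left(-53 - -222\right) + 299\right)^{2} = \left(\left(-53 + 222\right) + 299\right)^{2} = \left(169 + 299\right)^{2} = 468^{2} = 219024$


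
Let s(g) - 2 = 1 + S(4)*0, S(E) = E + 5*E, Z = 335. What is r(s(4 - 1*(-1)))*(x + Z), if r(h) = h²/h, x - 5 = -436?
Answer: -288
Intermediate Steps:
x = -431 (x = 5 - 436 = -431)
S(E) = 6*E
s(g) = 3 (s(g) = 2 + (1 + (6*4)*0) = 2 + (1 + 24*0) = 2 + (1 + 0) = 2 + 1 = 3)
r(h) = h
r(s(4 - 1*(-1)))*(x + Z) = 3*(-431 + 335) = 3*(-96) = -288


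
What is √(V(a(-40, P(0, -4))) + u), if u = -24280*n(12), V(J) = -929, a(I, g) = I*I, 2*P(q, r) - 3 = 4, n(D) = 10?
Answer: 9*I*√3009 ≈ 493.69*I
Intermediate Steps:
P(q, r) = 7/2 (P(q, r) = 3/2 + (½)*4 = 3/2 + 2 = 7/2)
a(I, g) = I²
u = -242800 (u = -24280*10 = -242800)
√(V(a(-40, P(0, -4))) + u) = √(-929 - 242800) = √(-243729) = 9*I*√3009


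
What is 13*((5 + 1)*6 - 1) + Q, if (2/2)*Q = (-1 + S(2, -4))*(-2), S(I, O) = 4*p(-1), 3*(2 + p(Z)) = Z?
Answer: 1427/3 ≈ 475.67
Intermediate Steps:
p(Z) = -2 + Z/3
S(I, O) = -28/3 (S(I, O) = 4*(-2 + (1/3)*(-1)) = 4*(-2 - 1/3) = 4*(-7/3) = -28/3)
Q = 62/3 (Q = (-1 - 28/3)*(-2) = -31/3*(-2) = 62/3 ≈ 20.667)
13*((5 + 1)*6 - 1) + Q = 13*((5 + 1)*6 - 1) + 62/3 = 13*(6*6 - 1) + 62/3 = 13*(36 - 1) + 62/3 = 13*35 + 62/3 = 455 + 62/3 = 1427/3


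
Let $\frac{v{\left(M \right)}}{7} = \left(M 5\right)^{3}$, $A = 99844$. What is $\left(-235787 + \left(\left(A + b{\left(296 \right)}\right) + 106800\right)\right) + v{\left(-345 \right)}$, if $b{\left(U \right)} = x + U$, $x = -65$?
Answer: $-35930700787$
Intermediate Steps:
$v{\left(M \right)} = 875 M^{3}$ ($v{\left(M \right)} = 7 \left(M 5\right)^{3} = 7 \left(5 M\right)^{3} = 7 \cdot 125 M^{3} = 875 M^{3}$)
$b{\left(U \right)} = -65 + U$
$\left(-235787 + \left(\left(A + b{\left(296 \right)}\right) + 106800\right)\right) + v{\left(-345 \right)} = \left(-235787 + \left(\left(99844 + \left(-65 + 296\right)\right) + 106800\right)\right) + 875 \left(-345\right)^{3} = \left(-235787 + \left(\left(99844 + 231\right) + 106800\right)\right) + 875 \left(-41063625\right) = \left(-235787 + \left(100075 + 106800\right)\right) - 35930671875 = \left(-235787 + 206875\right) - 35930671875 = -28912 - 35930671875 = -35930700787$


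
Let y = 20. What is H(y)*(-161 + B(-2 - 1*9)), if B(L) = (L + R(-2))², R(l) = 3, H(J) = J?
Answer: -1940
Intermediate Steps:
B(L) = (3 + L)² (B(L) = (L + 3)² = (3 + L)²)
H(y)*(-161 + B(-2 - 1*9)) = 20*(-161 + (3 + (-2 - 1*9))²) = 20*(-161 + (3 + (-2 - 9))²) = 20*(-161 + (3 - 11)²) = 20*(-161 + (-8)²) = 20*(-161 + 64) = 20*(-97) = -1940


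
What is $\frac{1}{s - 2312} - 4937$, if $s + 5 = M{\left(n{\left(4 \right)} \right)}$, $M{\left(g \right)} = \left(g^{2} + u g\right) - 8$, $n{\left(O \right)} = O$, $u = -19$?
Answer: $- \frac{11774746}{2385} \approx -4937.0$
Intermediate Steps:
$M{\left(g \right)} = -8 + g^{2} - 19 g$ ($M{\left(g \right)} = \left(g^{2} - 19 g\right) - 8 = -8 + g^{2} - 19 g$)
$s = -73$ ($s = -5 - \left(84 - 16\right) = -5 - 68 = -73$)
$\frac{1}{s - 2312} - 4937 = \frac{1}{-73 - 2312} - 4937 = \frac{1}{-2385} - 4937 = - \frac{1}{2385} - 4937 = - \frac{11774746}{2385}$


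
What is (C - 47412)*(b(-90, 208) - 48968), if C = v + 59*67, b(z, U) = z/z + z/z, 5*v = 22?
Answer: 10638989718/5 ≈ 2.1278e+9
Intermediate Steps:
v = 22/5 (v = (⅕)*22 = 22/5 ≈ 4.4000)
b(z, U) = 2 (b(z, U) = 1 + 1 = 2)
C = 19787/5 (C = 22/5 + 59*67 = 22/5 + 3953 = 19787/5 ≈ 3957.4)
(C - 47412)*(b(-90, 208) - 48968) = (19787/5 - 47412)*(2 - 48968) = -217273/5*(-48966) = 10638989718/5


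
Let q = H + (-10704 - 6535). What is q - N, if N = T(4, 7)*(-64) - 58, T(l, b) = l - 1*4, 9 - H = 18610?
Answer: -35782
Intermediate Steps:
H = -18601 (H = 9 - 1*18610 = 9 - 18610 = -18601)
T(l, b) = -4 + l (T(l, b) = l - 4 = -4 + l)
N = -58 (N = (-4 + 4)*(-64) - 58 = 0*(-64) - 58 = 0 - 58 = -58)
q = -35840 (q = -18601 + (-10704 - 6535) = -18601 - 17239 = -35840)
q - N = -35840 - 1*(-58) = -35840 + 58 = -35782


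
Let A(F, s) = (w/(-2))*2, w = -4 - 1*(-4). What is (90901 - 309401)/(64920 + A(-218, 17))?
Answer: -10925/3246 ≈ -3.3657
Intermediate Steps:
w = 0 (w = -4 + 4 = 0)
A(F, s) = 0 (A(F, s) = (0/(-2))*2 = (0*(-½))*2 = 0*2 = 0)
(90901 - 309401)/(64920 + A(-218, 17)) = (90901 - 309401)/(64920 + 0) = -218500/64920 = -218500*1/64920 = -10925/3246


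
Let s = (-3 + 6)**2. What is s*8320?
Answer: 74880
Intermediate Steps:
s = 9 (s = 3**2 = 9)
s*8320 = 9*8320 = 74880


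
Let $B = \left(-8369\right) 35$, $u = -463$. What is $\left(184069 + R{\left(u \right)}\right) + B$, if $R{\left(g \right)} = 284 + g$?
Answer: $-109025$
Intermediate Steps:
$B = -292915$
$\left(184069 + R{\left(u \right)}\right) + B = \left(184069 + \left(284 - 463\right)\right) - 292915 = \left(184069 - 179\right) - 292915 = 183890 - 292915 = -109025$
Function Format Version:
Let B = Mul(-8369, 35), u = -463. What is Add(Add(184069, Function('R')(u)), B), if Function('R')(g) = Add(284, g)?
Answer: -109025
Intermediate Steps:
B = -292915
Add(Add(184069, Function('R')(u)), B) = Add(Add(184069, Add(284, -463)), -292915) = Add(Add(184069, -179), -292915) = Add(183890, -292915) = -109025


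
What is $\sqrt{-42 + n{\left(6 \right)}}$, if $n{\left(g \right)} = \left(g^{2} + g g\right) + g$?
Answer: $6$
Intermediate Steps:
$n{\left(g \right)} = g + 2 g^{2}$ ($n{\left(g \right)} = \left(g^{2} + g^{2}\right) + g = 2 g^{2} + g = g + 2 g^{2}$)
$\sqrt{-42 + n{\left(6 \right)}} = \sqrt{-42 + 6 \left(1 + 2 \cdot 6\right)} = \sqrt{-42 + 6 \left(1 + 12\right)} = \sqrt{-42 + 6 \cdot 13} = \sqrt{-42 + 78} = \sqrt{36} = 6$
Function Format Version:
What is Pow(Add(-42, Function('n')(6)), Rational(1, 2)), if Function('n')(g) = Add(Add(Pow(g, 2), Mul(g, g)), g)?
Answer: 6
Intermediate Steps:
Function('n')(g) = Add(g, Mul(2, Pow(g, 2))) (Function('n')(g) = Add(Add(Pow(g, 2), Pow(g, 2)), g) = Add(Mul(2, Pow(g, 2)), g) = Add(g, Mul(2, Pow(g, 2))))
Pow(Add(-42, Function('n')(6)), Rational(1, 2)) = Pow(Add(-42, Mul(6, Add(1, Mul(2, 6)))), Rational(1, 2)) = Pow(Add(-42, Mul(6, Add(1, 12))), Rational(1, 2)) = Pow(Add(-42, Mul(6, 13)), Rational(1, 2)) = Pow(Add(-42, 78), Rational(1, 2)) = Pow(36, Rational(1, 2)) = 6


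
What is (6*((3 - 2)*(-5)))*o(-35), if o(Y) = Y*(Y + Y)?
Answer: -73500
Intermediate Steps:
o(Y) = 2*Y² (o(Y) = Y*(2*Y) = 2*Y²)
(6*((3 - 2)*(-5)))*o(-35) = (6*((3 - 2)*(-5)))*(2*(-35)²) = (6*(1*(-5)))*(2*1225) = (6*(-5))*2450 = -30*2450 = -73500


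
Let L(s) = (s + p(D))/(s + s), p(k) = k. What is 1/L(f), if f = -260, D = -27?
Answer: 520/287 ≈ 1.8118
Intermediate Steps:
L(s) = (-27 + s)/(2*s) (L(s) = (s - 27)/(s + s) = (-27 + s)/((2*s)) = (-27 + s)*(1/(2*s)) = (-27 + s)/(2*s))
1/L(f) = 1/((1/2)*(-27 - 260)/(-260)) = 1/((1/2)*(-1/260)*(-287)) = 1/(287/520) = 520/287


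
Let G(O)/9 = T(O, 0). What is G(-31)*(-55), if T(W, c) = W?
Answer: 15345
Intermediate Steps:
G(O) = 9*O
G(-31)*(-55) = (9*(-31))*(-55) = -279*(-55) = 15345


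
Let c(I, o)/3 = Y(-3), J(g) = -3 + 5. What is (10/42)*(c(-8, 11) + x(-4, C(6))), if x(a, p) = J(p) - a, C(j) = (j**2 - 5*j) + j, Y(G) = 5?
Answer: 5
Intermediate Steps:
J(g) = 2
c(I, o) = 15 (c(I, o) = 3*5 = 15)
C(j) = j**2 - 4*j
x(a, p) = 2 - a
(10/42)*(c(-8, 11) + x(-4, C(6))) = (10/42)*(15 + (2 - 1*(-4))) = (10*(1/42))*(15 + (2 + 4)) = 5*(15 + 6)/21 = (5/21)*21 = 5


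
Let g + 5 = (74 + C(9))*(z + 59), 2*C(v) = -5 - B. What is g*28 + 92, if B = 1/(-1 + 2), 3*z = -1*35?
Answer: 282152/3 ≈ 94051.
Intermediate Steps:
z = -35/3 (z = (-1*35)/3 = (⅓)*(-35) = -35/3 ≈ -11.667)
B = 1 (B = 1/1 = 1)
C(v) = -3 (C(v) = (-5 - 1*1)/2 = (-5 - 1)/2 = (½)*(-6) = -3)
g = 10067/3 (g = -5 + (74 - 3)*(-35/3 + 59) = -5 + 71*(142/3) = -5 + 10082/3 = 10067/3 ≈ 3355.7)
g*28 + 92 = (10067/3)*28 + 92 = 281876/3 + 92 = 282152/3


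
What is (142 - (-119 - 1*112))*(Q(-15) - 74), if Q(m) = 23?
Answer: -19023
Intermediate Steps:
(142 - (-119 - 1*112))*(Q(-15) - 74) = (142 - (-119 - 1*112))*(23 - 74) = (142 - (-119 - 112))*(-51) = (142 - 1*(-231))*(-51) = (142 + 231)*(-51) = 373*(-51) = -19023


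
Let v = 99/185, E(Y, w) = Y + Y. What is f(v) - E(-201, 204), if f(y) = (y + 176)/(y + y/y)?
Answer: 146827/284 ≈ 517.00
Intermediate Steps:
E(Y, w) = 2*Y
v = 99/185 (v = 99*(1/185) = 99/185 ≈ 0.53514)
f(y) = (176 + y)/(1 + y) (f(y) = (176 + y)/(y + 1) = (176 + y)/(1 + y))
f(v) - E(-201, 204) = (176 + 99/185)/(1 + 99/185) - 2*(-201) = (32659/185)/(284/185) - 1*(-402) = (185/284)*(32659/185) + 402 = 32659/284 + 402 = 146827/284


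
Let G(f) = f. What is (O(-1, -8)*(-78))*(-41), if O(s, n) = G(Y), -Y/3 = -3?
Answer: 28782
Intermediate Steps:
Y = 9 (Y = -3*(-3) = 9)
O(s, n) = 9
(O(-1, -8)*(-78))*(-41) = (9*(-78))*(-41) = -702*(-41) = 28782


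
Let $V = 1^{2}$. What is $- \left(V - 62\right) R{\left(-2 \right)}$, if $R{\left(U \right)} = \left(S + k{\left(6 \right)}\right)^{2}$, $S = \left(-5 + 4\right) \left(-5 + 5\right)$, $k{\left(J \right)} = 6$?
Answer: $2196$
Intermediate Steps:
$S = 0$ ($S = \left(-1\right) 0 = 0$)
$V = 1$
$R{\left(U \right)} = 36$ ($R{\left(U \right)} = \left(0 + 6\right)^{2} = 6^{2} = 36$)
$- \left(V - 62\right) R{\left(-2 \right)} = - \left(1 - 62\right) 36 = - \left(-61\right) 36 = \left(-1\right) \left(-2196\right) = 2196$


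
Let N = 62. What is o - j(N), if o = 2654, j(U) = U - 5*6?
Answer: 2622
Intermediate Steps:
j(U) = -30 + U (j(U) = U - 30 = -30 + U)
o - j(N) = 2654 - (-30 + 62) = 2654 - 1*32 = 2654 - 32 = 2622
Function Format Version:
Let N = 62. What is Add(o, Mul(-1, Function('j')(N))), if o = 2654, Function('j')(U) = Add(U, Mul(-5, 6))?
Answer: 2622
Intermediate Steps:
Function('j')(U) = Add(-30, U) (Function('j')(U) = Add(U, -30) = Add(-30, U))
Add(o, Mul(-1, Function('j')(N))) = Add(2654, Mul(-1, Add(-30, 62))) = Add(2654, Mul(-1, 32)) = Add(2654, -32) = 2622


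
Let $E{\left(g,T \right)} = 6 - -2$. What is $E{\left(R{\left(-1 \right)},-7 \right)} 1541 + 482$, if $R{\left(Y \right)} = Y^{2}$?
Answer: $12810$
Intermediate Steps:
$E{\left(g,T \right)} = 8$ ($E{\left(g,T \right)} = 6 + 2 = 8$)
$E{\left(R{\left(-1 \right)},-7 \right)} 1541 + 482 = 8 \cdot 1541 + 482 = 12328 + 482 = 12810$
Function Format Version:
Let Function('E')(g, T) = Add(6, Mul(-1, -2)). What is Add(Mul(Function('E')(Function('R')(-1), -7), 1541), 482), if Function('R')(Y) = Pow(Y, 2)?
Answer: 12810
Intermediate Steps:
Function('E')(g, T) = 8 (Function('E')(g, T) = Add(6, 2) = 8)
Add(Mul(Function('E')(Function('R')(-1), -7), 1541), 482) = Add(Mul(8, 1541), 482) = Add(12328, 482) = 12810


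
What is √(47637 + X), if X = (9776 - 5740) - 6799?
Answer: 9*√554 ≈ 211.83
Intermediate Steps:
X = -2763 (X = 4036 - 6799 = -2763)
√(47637 + X) = √(47637 - 2763) = √44874 = 9*√554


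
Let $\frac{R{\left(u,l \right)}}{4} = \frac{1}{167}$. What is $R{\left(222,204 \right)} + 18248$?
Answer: $\frac{3047420}{167} \approx 18248.0$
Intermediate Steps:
$R{\left(u,l \right)} = \frac{4}{167}$
$R{\left(222,204 \right)} + 18248 = \frac{4}{167} + 18248 = \frac{3047420}{167}$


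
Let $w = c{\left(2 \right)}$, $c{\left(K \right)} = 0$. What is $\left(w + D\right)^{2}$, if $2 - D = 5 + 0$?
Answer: $9$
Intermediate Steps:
$w = 0$
$D = -3$ ($D = 2 - \left(5 + 0\right) = 2 - 5 = -3$)
$\left(w + D\right)^{2} = \left(0 - 3\right)^{2} = \left(-3\right)^{2} = 9$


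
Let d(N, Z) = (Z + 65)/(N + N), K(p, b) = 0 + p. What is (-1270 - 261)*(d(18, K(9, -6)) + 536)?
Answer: -14827735/18 ≈ -8.2376e+5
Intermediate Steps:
K(p, b) = p
d(N, Z) = (65 + Z)/(2*N) (d(N, Z) = (65 + Z)/((2*N)) = (65 + Z)*(1/(2*N)) = (65 + Z)/(2*N))
(-1270 - 261)*(d(18, K(9, -6)) + 536) = (-1270 - 261)*((½)*(65 + 9)/18 + 536) = -1531*((½)*(1/18)*74 + 536) = -1531*(37/18 + 536) = -1531*9685/18 = -14827735/18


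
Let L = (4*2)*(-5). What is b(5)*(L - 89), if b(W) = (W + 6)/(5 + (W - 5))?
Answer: -1419/5 ≈ -283.80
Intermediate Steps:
b(W) = (6 + W)/W (b(W) = (6 + W)/(5 + (-5 + W)) = (6 + W)/W)
L = -40 (L = 8*(-5) = -40)
b(5)*(L - 89) = ((6 + 5)/5)*(-40 - 89) = ((1/5)*11)*(-129) = (11/5)*(-129) = -1419/5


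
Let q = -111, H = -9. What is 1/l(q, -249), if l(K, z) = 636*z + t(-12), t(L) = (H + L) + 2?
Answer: -1/158383 ≈ -6.3138e-6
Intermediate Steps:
t(L) = -7 + L (t(L) = (-9 + L) + 2 = -7 + L)
l(K, z) = -19 + 636*z (l(K, z) = 636*z + (-7 - 12) = 636*z - 19 = -19 + 636*z)
1/l(q, -249) = 1/(-19 + 636*(-249)) = 1/(-19 - 158364) = 1/(-158383) = -1/158383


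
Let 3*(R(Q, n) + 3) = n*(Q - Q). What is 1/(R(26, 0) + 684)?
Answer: 1/681 ≈ 0.0014684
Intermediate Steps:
R(Q, n) = -3 (R(Q, n) = -3 + (n*(Q - Q))/3 = -3 + (n*0)/3 = -3 + (1/3)*0 = -3 + 0 = -3)
1/(R(26, 0) + 684) = 1/(-3 + 684) = 1/681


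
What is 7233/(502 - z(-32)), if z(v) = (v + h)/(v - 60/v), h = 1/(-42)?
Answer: 36606213/2535242 ≈ 14.439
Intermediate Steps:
h = -1/42 ≈ -0.023810
z(v) = (-1/42 + v)/(v - 60/v) (z(v) = (v - 1/42)/(v - 60/v) = (-1/42 + v)/(v - 60/v))
7233/(502 - z(-32)) = 7233/(502 - (-32)*(-1 + 42*(-32))/(42*(-60 + (-32)²))) = 7233/(502 - (-32)*(-1 - 1344)/(42*(-60 + 1024))) = 7233/(502 - (-32)*(-1345)/(42*964)) = 7233/(502 - 1*5380/5061) = 7233/(502 - 5380/5061) = 7233/(2535242/5061) = 7233*(5061/2535242) = 36606213/2535242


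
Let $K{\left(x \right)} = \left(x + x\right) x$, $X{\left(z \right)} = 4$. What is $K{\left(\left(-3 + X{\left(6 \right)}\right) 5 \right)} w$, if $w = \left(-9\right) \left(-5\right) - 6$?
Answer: $1950$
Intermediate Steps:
$w = 39$ ($w = 45 - 6 = 39$)
$K{\left(x \right)} = 2 x^{2}$ ($K{\left(x \right)} = 2 x x = 2 x^{2}$)
$K{\left(\left(-3 + X{\left(6 \right)}\right) 5 \right)} w = 2 \left(\left(-3 + 4\right) 5\right)^{2} \cdot 39 = 2 \left(1 \cdot 5\right)^{2} \cdot 39 = 2 \cdot 5^{2} \cdot 39 = 2 \cdot 25 \cdot 39 = 50 \cdot 39 = 1950$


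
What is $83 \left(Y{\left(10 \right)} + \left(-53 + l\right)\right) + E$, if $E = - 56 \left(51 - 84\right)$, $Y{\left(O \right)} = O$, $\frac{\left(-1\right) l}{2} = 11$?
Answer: $-3547$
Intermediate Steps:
$l = -22$ ($l = \left(-2\right) 11 = -22$)
$E = 1848$ ($E = \left(-56\right) \left(-33\right) = 1848$)
$83 \left(Y{\left(10 \right)} + \left(-53 + l\right)\right) + E = 83 \left(10 - 75\right) + 1848 = 83 \left(-65\right) + 1848 = -5395 + 1848 = -3547$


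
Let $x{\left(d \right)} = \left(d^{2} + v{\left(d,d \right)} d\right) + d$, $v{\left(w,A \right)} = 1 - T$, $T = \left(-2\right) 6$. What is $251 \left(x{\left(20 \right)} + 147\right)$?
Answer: $207577$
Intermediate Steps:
$T = -12$
$v{\left(w,A \right)} = 13$ ($v{\left(w,A \right)} = 1 - -12 = 1 + 12 = 13$)
$x{\left(d \right)} = d^{2} + 14 d$ ($x{\left(d \right)} = \left(d^{2} + 13 d\right) + d = d^{2} + 14 d$)
$251 \left(x{\left(20 \right)} + 147\right) = 251 \left(20 \left(14 + 20\right) + 147\right) = 251 \left(20 \cdot 34 + 147\right) = 251 \left(680 + 147\right) = 251 \cdot 827 = 207577$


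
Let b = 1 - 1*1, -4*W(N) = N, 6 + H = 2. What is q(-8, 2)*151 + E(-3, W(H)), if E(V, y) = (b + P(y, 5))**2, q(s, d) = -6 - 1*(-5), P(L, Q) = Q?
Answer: -126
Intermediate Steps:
H = -4 (H = -6 + 2 = -4)
W(N) = -N/4
q(s, d) = -1 (q(s, d) = -6 + 5 = -1)
b = 0 (b = 1 - 1 = 0)
E(V, y) = 25 (E(V, y) = (0 + 5)**2 = 5**2 = 25)
q(-8, 2)*151 + E(-3, W(H)) = -1*151 + 25 = -151 + 25 = -126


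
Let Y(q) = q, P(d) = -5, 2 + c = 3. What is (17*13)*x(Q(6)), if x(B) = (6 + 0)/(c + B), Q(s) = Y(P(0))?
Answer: -663/2 ≈ -331.50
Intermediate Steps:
c = 1 (c = -2 + 3 = 1)
Q(s) = -5
x(B) = 6/(1 + B) (x(B) = (6 + 0)/(1 + B) = 6/(1 + B))
(17*13)*x(Q(6)) = (17*13)*(6/(1 - 5)) = 221*(6/(-4)) = 221*(6*(-¼)) = 221*(-3/2) = -663/2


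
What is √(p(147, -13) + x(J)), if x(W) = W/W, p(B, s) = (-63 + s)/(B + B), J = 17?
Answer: √327/21 ≈ 0.86110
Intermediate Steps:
p(B, s) = (-63 + s)/(2*B) (p(B, s) = (-63 + s)/((2*B)) = (-63 + s)*(1/(2*B)) = (-63 + s)/(2*B))
x(W) = 1
√(p(147, -13) + x(J)) = √((½)*(-63 - 13)/147 + 1) = √((½)*(1/147)*(-76) + 1) = √(-38/147 + 1) = √(109/147) = √327/21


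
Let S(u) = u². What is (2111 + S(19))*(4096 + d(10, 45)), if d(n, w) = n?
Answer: 10150032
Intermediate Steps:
(2111 + S(19))*(4096 + d(10, 45)) = (2111 + 19²)*(4096 + 10) = (2111 + 361)*4106 = 2472*4106 = 10150032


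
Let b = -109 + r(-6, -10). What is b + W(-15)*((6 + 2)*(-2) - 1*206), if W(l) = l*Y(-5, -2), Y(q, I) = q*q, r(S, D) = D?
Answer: 83131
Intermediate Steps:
Y(q, I) = q²
b = -119 (b = -109 - 10 = -119)
W(l) = 25*l (W(l) = l*(-5)² = l*25 = 25*l)
b + W(-15)*((6 + 2)*(-2) - 1*206) = -119 + (25*(-15))*((6 + 2)*(-2) - 1*206) = -119 - 375*(8*(-2) - 206) = -119 - 375*(-16 - 206) = -119 - 375*(-222) = -119 + 83250 = 83131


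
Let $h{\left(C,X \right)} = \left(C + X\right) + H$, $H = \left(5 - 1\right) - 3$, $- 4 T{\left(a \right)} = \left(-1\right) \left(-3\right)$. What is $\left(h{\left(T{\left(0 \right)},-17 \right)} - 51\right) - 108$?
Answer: $- \frac{703}{4} \approx -175.75$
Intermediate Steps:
$T{\left(a \right)} = - \frac{3}{4}$ ($T{\left(a \right)} = - \frac{\left(-1\right) \left(-3\right)}{4} = \left(- \frac{1}{4}\right) 3 = - \frac{3}{4}$)
$H = 1$ ($H = 4 - 3 = 1$)
$h{\left(C,X \right)} = 1 + C + X$ ($h{\left(C,X \right)} = \left(C + X\right) + 1 = 1 + C + X$)
$\left(h{\left(T{\left(0 \right)},-17 \right)} - 51\right) - 108 = \left(\left(1 - \frac{3}{4} - 17\right) - 51\right) - 108 = \left(- \frac{67}{4} - 51\right) - 108 = - \frac{271}{4} - 108 = - \frac{703}{4}$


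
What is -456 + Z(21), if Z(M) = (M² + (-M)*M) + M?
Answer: -435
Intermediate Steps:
Z(M) = M (Z(M) = (M² - M²) + M = 0 + M = M)
-456 + Z(21) = -456 + 21 = -435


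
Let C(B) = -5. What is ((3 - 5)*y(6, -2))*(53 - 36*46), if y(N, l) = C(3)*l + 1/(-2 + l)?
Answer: 62517/2 ≈ 31259.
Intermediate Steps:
y(N, l) = 1/(-2 + l) - 5*l (y(N, l) = -5*l + 1/(-2 + l) = 1/(-2 + l) - 5*l)
((3 - 5)*y(6, -2))*(53 - 36*46) = ((3 - 5)*((1 - 5*(-2)² + 10*(-2))/(-2 - 2)))*(53 - 36*46) = (-2*(1 - 5*4 - 20)/(-4))*(53 - 1656) = -(-1)*(1 - 20 - 20)/2*(-1603) = -(-1)*(-39)/2*(-1603) = -2*39/4*(-1603) = -39/2*(-1603) = 62517/2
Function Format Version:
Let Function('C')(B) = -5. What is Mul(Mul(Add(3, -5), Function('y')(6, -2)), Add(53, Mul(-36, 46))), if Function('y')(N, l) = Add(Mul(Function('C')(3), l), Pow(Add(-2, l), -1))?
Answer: Rational(62517, 2) ≈ 31259.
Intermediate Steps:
Function('y')(N, l) = Add(Pow(Add(-2, l), -1), Mul(-5, l)) (Function('y')(N, l) = Add(Mul(-5, l), Pow(Add(-2, l), -1)) = Add(Pow(Add(-2, l), -1), Mul(-5, l)))
Mul(Mul(Add(3, -5), Function('y')(6, -2)), Add(53, Mul(-36, 46))) = Mul(Mul(Add(3, -5), Mul(Pow(Add(-2, -2), -1), Add(1, Mul(-5, Pow(-2, 2)), Mul(10, -2)))), Add(53, Mul(-36, 46))) = Mul(Mul(-2, Mul(Pow(-4, -1), Add(1, Mul(-5, 4), -20))), Add(53, -1656)) = Mul(Mul(-2, Mul(Rational(-1, 4), Add(1, -20, -20))), -1603) = Mul(Mul(-2, Mul(Rational(-1, 4), -39)), -1603) = Mul(Mul(-2, Rational(39, 4)), -1603) = Mul(Rational(-39, 2), -1603) = Rational(62517, 2)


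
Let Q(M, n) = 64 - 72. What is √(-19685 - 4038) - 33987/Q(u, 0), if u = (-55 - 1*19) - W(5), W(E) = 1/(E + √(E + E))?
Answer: 33987/8 + I*√23723 ≈ 4248.4 + 154.02*I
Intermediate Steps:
W(E) = 1/(E + √2*√E) (W(E) = 1/(E + √(2*E)) = 1/(E + √2*√E))
u = -74 - 1/(5 + √10) (u = (-55 - 1*19) - 1/(5 + √2*√5) = (-55 - 19) - 1/(5 + √10) = -74 - 1/(5 + √10) ≈ -74.123)
Q(M, n) = -8
√(-19685 - 4038) - 33987/Q(u, 0) = √(-19685 - 4038) - 33987/(-8) = √(-23723) - 33987*(-1)/8 = I*√23723 - 1*(-33987/8) = I*√23723 + 33987/8 = 33987/8 + I*√23723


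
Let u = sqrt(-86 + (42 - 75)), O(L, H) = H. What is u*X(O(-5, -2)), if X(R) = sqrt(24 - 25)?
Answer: -sqrt(119) ≈ -10.909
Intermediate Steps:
X(R) = I (X(R) = sqrt(-1) = I)
u = I*sqrt(119) (u = sqrt(-86 - 33) = sqrt(-119) = I*sqrt(119) ≈ 10.909*I)
u*X(O(-5, -2)) = (I*sqrt(119))*I = -sqrt(119)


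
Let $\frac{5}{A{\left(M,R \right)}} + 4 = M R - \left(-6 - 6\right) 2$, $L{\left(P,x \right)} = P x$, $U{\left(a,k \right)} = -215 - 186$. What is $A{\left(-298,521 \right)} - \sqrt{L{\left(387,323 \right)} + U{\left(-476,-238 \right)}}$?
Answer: $- \frac{5}{155238} - 10 \sqrt{1246} \approx -352.99$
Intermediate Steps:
$U{\left(a,k \right)} = -401$
$A{\left(M,R \right)} = \frac{5}{20 + M R}$ ($A{\left(M,R \right)} = \frac{5}{-4 + \left(M R - \left(-6 - 6\right) 2\right)} = \frac{5}{-4 + \left(M R - \left(-12\right) 2\right)} = \frac{5}{-4 + \left(M R - -24\right)} = \frac{5}{-4 + \left(M R + 24\right)} = \frac{5}{-4 + \left(24 + M R\right)} = \frac{5}{20 + M R}$)
$A{\left(-298,521 \right)} - \sqrt{L{\left(387,323 \right)} + U{\left(-476,-238 \right)}} = \frac{5}{20 - 155258} - \sqrt{387 \cdot 323 - 401} = \frac{5}{20 - 155258} - \sqrt{125001 - 401} = \frac{5}{-155238} - \sqrt{124600} = 5 \left(- \frac{1}{155238}\right) - 10 \sqrt{1246} = - \frac{5}{155238} - 10 \sqrt{1246}$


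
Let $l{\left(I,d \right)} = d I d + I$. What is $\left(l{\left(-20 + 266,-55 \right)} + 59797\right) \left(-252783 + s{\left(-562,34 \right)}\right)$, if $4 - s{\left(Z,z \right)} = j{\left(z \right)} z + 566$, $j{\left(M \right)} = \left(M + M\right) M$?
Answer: $-266954278929$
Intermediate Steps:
$j{\left(M \right)} = 2 M^{2}$ ($j{\left(M \right)} = 2 M M = 2 M^{2}$)
$l{\left(I,d \right)} = I + I d^{2}$ ($l{\left(I,d \right)} = I d d + I = I d^{2} + I = I + I d^{2}$)
$s{\left(Z,z \right)} = -562 - 2 z^{3}$ ($s{\left(Z,z \right)} = 4 - \left(2 z^{2} z + 566\right) = 4 - \left(2 z^{3} + 566\right) = 4 - \left(566 + 2 z^{3}\right) = -562 - 2 z^{3}$)
$\left(l{\left(-20 + 266,-55 \right)} + 59797\right) \left(-252783 + s{\left(-562,34 \right)}\right) = \left(\left(-20 + 266\right) \left(1 + \left(-55\right)^{2}\right) + 59797\right) \left(-252783 - \left(562 + 2 \cdot 34^{3}\right)\right) = \left(246 \left(1 + 3025\right) + 59797\right) \left(-252783 - 79170\right) = \left(246 \cdot 3026 + 59797\right) \left(-252783 - 79170\right) = \left(744396 + 59797\right) \left(-252783 - 79170\right) = 804193 \left(-331953\right) = -266954278929$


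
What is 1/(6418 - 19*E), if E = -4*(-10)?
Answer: 1/5658 ≈ 0.00017674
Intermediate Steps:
E = 40
1/(6418 - 19*E) = 1/(6418 - 19*40) = 1/(6418 - 760) = 1/5658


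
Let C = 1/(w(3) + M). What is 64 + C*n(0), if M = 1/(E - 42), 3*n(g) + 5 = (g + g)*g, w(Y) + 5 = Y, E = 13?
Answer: 11473/177 ≈ 64.819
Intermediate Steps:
w(Y) = -5 + Y
n(g) = -5/3 + 2*g²/3 (n(g) = -5/3 + ((g + g)*g)/3 = -5/3 + ((2*g)*g)/3 = -5/3 + (2*g²)/3 = -5/3 + 2*g²/3)
M = -1/29 (M = 1/(13 - 42) = 1/(-29) = -1/29 ≈ -0.034483)
C = -29/59 (C = 1/((-5 + 3) - 1/29) = 1/(-2 - 1/29) = 1/(-59/29) = -29/59 ≈ -0.49153)
64 + C*n(0) = 64 - 29*(-5/3 + (⅔)*0²)/59 = 64 - 29*(-5/3 + (⅔)*0)/59 = 64 - 29*(-5/3 + 0)/59 = 64 - 29/59*(-5/3) = 64 + 145/177 = 11473/177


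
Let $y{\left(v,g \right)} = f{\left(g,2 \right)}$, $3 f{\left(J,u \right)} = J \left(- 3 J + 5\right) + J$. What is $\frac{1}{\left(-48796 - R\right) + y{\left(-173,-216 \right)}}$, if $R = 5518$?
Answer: $- \frac{1}{101402} \approx -9.8617 \cdot 10^{-6}$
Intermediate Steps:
$f{\left(J,u \right)} = \frac{J}{3} + \frac{J \left(5 - 3 J\right)}{3}$ ($f{\left(J,u \right)} = \frac{J \left(- 3 J + 5\right) + J}{3} = \frac{J \left(5 - 3 J\right) + J}{3} = \frac{J + J \left(5 - 3 J\right)}{3} = \frac{J}{3} + \frac{J \left(5 - 3 J\right)}{3}$)
$y{\left(v,g \right)} = g \left(2 - g\right)$
$\frac{1}{\left(-48796 - R\right) + y{\left(-173,-216 \right)}} = \frac{1}{\left(-48796 - 5518\right) - 216 \left(2 - -216\right)} = \frac{1}{\left(-48796 - 5518\right) - 216 \left(2 + 216\right)} = \frac{1}{-54314 - 47088} = \frac{1}{-101402} = - \frac{1}{101402}$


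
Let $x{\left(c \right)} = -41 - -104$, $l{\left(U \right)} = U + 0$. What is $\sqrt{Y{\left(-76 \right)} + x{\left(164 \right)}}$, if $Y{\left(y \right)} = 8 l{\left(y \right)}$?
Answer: $i \sqrt{545} \approx 23.345 i$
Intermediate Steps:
$l{\left(U \right)} = U$
$x{\left(c \right)} = 63$ ($x{\left(c \right)} = -41 + 104 = 63$)
$Y{\left(y \right)} = 8 y$
$\sqrt{Y{\left(-76 \right)} + x{\left(164 \right)}} = \sqrt{8 \left(-76\right) + 63} = \sqrt{-608 + 63} = \sqrt{-545} = i \sqrt{545}$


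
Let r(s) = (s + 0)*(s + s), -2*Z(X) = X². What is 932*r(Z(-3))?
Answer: 37746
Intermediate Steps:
Z(X) = -X²/2
r(s) = 2*s² (r(s) = s*(2*s) = 2*s²)
932*r(Z(-3)) = 932*(2*(-½*(-3)²)²) = 932*(2*(-½*9)²) = 932*(2*(-9/2)²) = 932*(2*(81/4)) = 932*(81/2) = 37746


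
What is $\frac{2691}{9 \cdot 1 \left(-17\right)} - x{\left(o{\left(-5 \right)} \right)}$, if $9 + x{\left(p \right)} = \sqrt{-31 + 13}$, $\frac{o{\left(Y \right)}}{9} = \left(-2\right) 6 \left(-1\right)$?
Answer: $- \frac{146}{17} - 3 i \sqrt{2} \approx -8.5882 - 4.2426 i$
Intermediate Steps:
$o{\left(Y \right)} = 108$ ($o{\left(Y \right)} = 9 \left(-2\right) 6 \left(-1\right) = 9 \left(\left(-12\right) \left(-1\right)\right) = 9 \cdot 12 = 108$)
$x{\left(p \right)} = -9 + 3 i \sqrt{2}$ ($x{\left(p \right)} = -9 + \sqrt{-31 + 13} = -9 + \sqrt{-18} = -9 + 3 i \sqrt{2}$)
$\frac{2691}{9 \cdot 1 \left(-17\right)} - x{\left(o{\left(-5 \right)} \right)} = \frac{2691}{9 \cdot 1 \left(-17\right)} - \left(-9 + 3 i \sqrt{2}\right) = \frac{2691}{9 \left(-17\right)} + \left(9 - 3 i \sqrt{2}\right) = \frac{2691}{-153} + \left(9 - 3 i \sqrt{2}\right) = 2691 \left(- \frac{1}{153}\right) + \left(9 - 3 i \sqrt{2}\right) = - \frac{299}{17} + \left(9 - 3 i \sqrt{2}\right) = - \frac{146}{17} - 3 i \sqrt{2}$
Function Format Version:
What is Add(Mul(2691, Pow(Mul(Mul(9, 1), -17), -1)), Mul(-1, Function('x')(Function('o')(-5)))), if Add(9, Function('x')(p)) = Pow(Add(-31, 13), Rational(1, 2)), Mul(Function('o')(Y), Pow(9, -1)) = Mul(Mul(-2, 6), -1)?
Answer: Add(Rational(-146, 17), Mul(-3, I, Pow(2, Rational(1, 2)))) ≈ Add(-8.5882, Mul(-4.2426, I))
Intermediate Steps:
Function('o')(Y) = 108 (Function('o')(Y) = Mul(9, Mul(Mul(-2, 6), -1)) = Mul(9, Mul(-12, -1)) = Mul(9, 12) = 108)
Function('x')(p) = Add(-9, Mul(3, I, Pow(2, Rational(1, 2)))) (Function('x')(p) = Add(-9, Pow(Add(-31, 13), Rational(1, 2))) = Add(-9, Pow(-18, Rational(1, 2))) = Add(-9, Mul(3, I, Pow(2, Rational(1, 2)))))
Add(Mul(2691, Pow(Mul(Mul(9, 1), -17), -1)), Mul(-1, Function('x')(Function('o')(-5)))) = Add(Mul(2691, Pow(Mul(Mul(9, 1), -17), -1)), Mul(-1, Add(-9, Mul(3, I, Pow(2, Rational(1, 2)))))) = Add(Mul(2691, Pow(Mul(9, -17), -1)), Add(9, Mul(-3, I, Pow(2, Rational(1, 2))))) = Add(Mul(2691, Pow(-153, -1)), Add(9, Mul(-3, I, Pow(2, Rational(1, 2))))) = Add(Mul(2691, Rational(-1, 153)), Add(9, Mul(-3, I, Pow(2, Rational(1, 2))))) = Add(Rational(-299, 17), Add(9, Mul(-3, I, Pow(2, Rational(1, 2))))) = Add(Rational(-146, 17), Mul(-3, I, Pow(2, Rational(1, 2))))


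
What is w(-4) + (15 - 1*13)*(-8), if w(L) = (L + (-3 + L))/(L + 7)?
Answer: -59/3 ≈ -19.667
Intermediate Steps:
w(L) = (-3 + 2*L)/(7 + L)
w(-4) + (15 - 1*13)*(-8) = (-3 + 2*(-4))/(7 - 4) + (15 - 1*13)*(-8) = (-3 - 8)/3 + (15 - 13)*(-8) = (1/3)*(-11) + 2*(-8) = -11/3 - 16 = -59/3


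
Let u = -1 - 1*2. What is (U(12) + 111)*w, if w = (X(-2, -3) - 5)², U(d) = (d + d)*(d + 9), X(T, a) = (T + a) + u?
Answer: 103935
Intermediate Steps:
u = -3 (u = -1 - 2 = -3)
X(T, a) = -3 + T + a (X(T, a) = (T + a) - 3 = -3 + T + a)
U(d) = 2*d*(9 + d) (U(d) = (2*d)*(9 + d) = 2*d*(9 + d))
w = 169 (w = ((-3 - 2 - 3) - 5)² = (-8 - 5)² = (-13)² = 169)
(U(12) + 111)*w = (2*12*(9 + 12) + 111)*169 = (2*12*21 + 111)*169 = (504 + 111)*169 = 615*169 = 103935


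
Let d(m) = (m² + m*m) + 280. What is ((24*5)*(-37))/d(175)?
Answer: -148/2051 ≈ -0.072160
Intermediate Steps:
d(m) = 280 + 2*m² (d(m) = (m² + m²) + 280 = 2*m² + 280 = 280 + 2*m²)
((24*5)*(-37))/d(175) = ((24*5)*(-37))/(280 + 2*175²) = (120*(-37))/(280 + 2*30625) = -4440/(280 + 61250) = -4440/61530 = -4440*1/61530 = -148/2051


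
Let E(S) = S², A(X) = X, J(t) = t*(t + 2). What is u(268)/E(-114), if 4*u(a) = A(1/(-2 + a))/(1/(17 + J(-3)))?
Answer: 5/3456936 ≈ 1.4464e-6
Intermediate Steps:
J(t) = t*(2 + t)
u(a) = 5/(-2 + a) (u(a) = (1/((-2 + a)*(1/(17 - 3*(2 - 3)))))/4 = (1/((-2 + a)*(1/(17 - 3*(-1)))))/4 = (1/((-2 + a)*(1/(17 + 3))))/4 = (1/((-2 + a)*(1/20)))/4 = (20/(-2 + a))/4 = 5/(-2 + a))
u(268)/E(-114) = (5/(-2 + 268))/((-114)²) = (5/266)/12996 = (5*(1/266))*(1/12996) = (5/266)*(1/12996) = 5/3456936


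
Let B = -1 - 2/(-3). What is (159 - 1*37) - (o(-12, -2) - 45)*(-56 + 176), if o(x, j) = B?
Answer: 5562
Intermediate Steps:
B = -1/3 (B = -1 - 2*(-1/3) = -1 + 2/3 = -1/3 ≈ -0.33333)
o(x, j) = -1/3
(159 - 1*37) - (o(-12, -2) - 45)*(-56 + 176) = (159 - 1*37) - (-1/3 - 45)*(-56 + 176) = (159 - 37) - (-136)*120/3 = 122 - 1*(-5440) = 122 + 5440 = 5562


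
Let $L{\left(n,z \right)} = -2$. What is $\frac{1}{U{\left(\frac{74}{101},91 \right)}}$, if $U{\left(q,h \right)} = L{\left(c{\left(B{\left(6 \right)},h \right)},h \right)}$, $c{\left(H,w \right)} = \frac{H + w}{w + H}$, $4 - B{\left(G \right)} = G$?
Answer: $- \frac{1}{2} \approx -0.5$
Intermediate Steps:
$B{\left(G \right)} = 4 - G$
$c{\left(H,w \right)} = 1$ ($c{\left(H,w \right)} = \frac{H + w}{H + w} = 1$)
$U{\left(q,h \right)} = -2$
$\frac{1}{U{\left(\frac{74}{101},91 \right)}} = \frac{1}{-2} = - \frac{1}{2}$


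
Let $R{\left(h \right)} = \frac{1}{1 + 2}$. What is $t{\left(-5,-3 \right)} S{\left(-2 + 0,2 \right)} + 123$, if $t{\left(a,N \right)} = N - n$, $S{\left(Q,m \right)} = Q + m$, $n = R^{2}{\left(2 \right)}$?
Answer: $123$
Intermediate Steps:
$R{\left(h \right)} = \frac{1}{3}$
$n = \frac{1}{9}$ ($n = \left(\frac{1}{3}\right)^{2} = \frac{1}{9} \approx 0.11111$)
$t{\left(a,N \right)} = - \frac{1}{9} + N$ ($t{\left(a,N \right)} = N - \frac{1}{9} = - \frac{1}{9} + N$)
$t{\left(-5,-3 \right)} S{\left(-2 + 0,2 \right)} + 123 = \left(- \frac{1}{9} - 3\right) \left(\left(-2 + 0\right) + 2\right) + 123 = - \frac{28 \left(-2 + 2\right)}{9} + 123 = \left(- \frac{28}{9}\right) 0 + 123 = 0 + 123 = 123$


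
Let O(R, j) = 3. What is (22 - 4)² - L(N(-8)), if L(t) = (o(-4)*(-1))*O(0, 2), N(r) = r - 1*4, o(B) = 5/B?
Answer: 1281/4 ≈ 320.25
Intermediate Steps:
N(r) = -4 + r (N(r) = r - 4 = -4 + r)
L(t) = 15/4 (L(t) = ((5/(-4))*(-1))*3 = ((5*(-¼))*(-1))*3 = -5/4*(-1)*3 = (5/4)*3 = 15/4)
(22 - 4)² - L(N(-8)) = (22 - 4)² - 1*15/4 = 18² - 15/4 = 324 - 15/4 = 1281/4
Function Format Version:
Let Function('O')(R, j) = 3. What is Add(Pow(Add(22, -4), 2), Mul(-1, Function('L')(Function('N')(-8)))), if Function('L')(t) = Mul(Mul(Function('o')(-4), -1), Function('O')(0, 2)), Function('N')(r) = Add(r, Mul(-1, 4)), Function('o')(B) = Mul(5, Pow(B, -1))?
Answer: Rational(1281, 4) ≈ 320.25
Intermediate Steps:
Function('N')(r) = Add(-4, r) (Function('N')(r) = Add(r, -4) = Add(-4, r))
Function('L')(t) = Rational(15, 4) (Function('L')(t) = Mul(Mul(Mul(5, Pow(-4, -1)), -1), 3) = Mul(Mul(Mul(5, Rational(-1, 4)), -1), 3) = Mul(Mul(Rational(-5, 4), -1), 3) = Mul(Rational(5, 4), 3) = Rational(15, 4))
Add(Pow(Add(22, -4), 2), Mul(-1, Function('L')(Function('N')(-8)))) = Add(Pow(Add(22, -4), 2), Mul(-1, Rational(15, 4))) = Add(Pow(18, 2), Rational(-15, 4)) = Add(324, Rational(-15, 4)) = Rational(1281, 4)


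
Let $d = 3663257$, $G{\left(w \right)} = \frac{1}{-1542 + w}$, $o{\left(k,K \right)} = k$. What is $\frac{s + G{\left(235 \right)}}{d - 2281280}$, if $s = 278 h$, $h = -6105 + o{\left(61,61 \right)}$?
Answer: $- \frac{244007025}{200693771} \approx -1.2158$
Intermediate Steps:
$h = -6044$ ($h = -6105 + 61 = -6044$)
$s = -1680232$ ($s = 278 \left(-6044\right) = -1680232$)
$\frac{s + G{\left(235 \right)}}{d - 2281280} = \frac{-1680232 + \frac{1}{-1542 + 235}}{3663257 - 2281280} = \frac{-1680232 + \frac{1}{-1307}}{1381977} = \left(-1680232 - \frac{1}{1307}\right) \frac{1}{1381977} = \left(- \frac{2196063225}{1307}\right) \frac{1}{1381977} = - \frac{244007025}{200693771}$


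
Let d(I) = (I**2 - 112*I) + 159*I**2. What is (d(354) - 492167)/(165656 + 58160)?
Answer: 19518745/223816 ≈ 87.209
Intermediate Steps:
d(I) = -112*I + 160*I**2
(d(354) - 492167)/(165656 + 58160) = (16*354*(-7 + 10*354) - 492167)/(165656 + 58160) = (16*354*(-7 + 3540) - 492167)/223816 = (16*354*3533 - 492167)*(1/223816) = (20010912 - 492167)*(1/223816) = 19518745*(1/223816) = 19518745/223816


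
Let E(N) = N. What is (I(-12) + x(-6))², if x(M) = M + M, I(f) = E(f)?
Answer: 576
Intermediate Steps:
I(f) = f
x(M) = 2*M
(I(-12) + x(-6))² = (-12 + 2*(-6))² = (-12 - 12)² = (-24)² = 576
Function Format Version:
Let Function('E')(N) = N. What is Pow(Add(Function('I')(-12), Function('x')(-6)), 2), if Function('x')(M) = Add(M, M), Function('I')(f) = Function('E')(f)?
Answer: 576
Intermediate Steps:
Function('I')(f) = f
Function('x')(M) = Mul(2, M)
Pow(Add(Function('I')(-12), Function('x')(-6)), 2) = Pow(Add(-12, Mul(2, -6)), 2) = Pow(Add(-12, -12), 2) = Pow(-24, 2) = 576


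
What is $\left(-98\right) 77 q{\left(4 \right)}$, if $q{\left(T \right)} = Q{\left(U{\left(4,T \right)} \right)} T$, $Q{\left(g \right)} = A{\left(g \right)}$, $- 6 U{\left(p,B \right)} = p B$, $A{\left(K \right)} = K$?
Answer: $\frac{241472}{3} \approx 80491.0$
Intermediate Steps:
$U{\left(p,B \right)} = - \frac{B p}{6}$ ($U{\left(p,B \right)} = - \frac{p B}{6} = - \frac{B p}{6}$)
$Q{\left(g \right)} = g$
$q{\left(T \right)} = - \frac{2 T^{2}}{3}$ ($q{\left(T \right)} = \left(- \frac{1}{6}\right) T 4 T = - \frac{2 T}{3} T = - \frac{2 T^{2}}{3}$)
$\left(-98\right) 77 q{\left(4 \right)} = \left(-98\right) 77 \left(- \frac{2 \cdot 4^{2}}{3}\right) = - 7546 \left(\left(- \frac{2}{3}\right) 16\right) = \left(-7546\right) \left(- \frac{32}{3}\right) = \frac{241472}{3}$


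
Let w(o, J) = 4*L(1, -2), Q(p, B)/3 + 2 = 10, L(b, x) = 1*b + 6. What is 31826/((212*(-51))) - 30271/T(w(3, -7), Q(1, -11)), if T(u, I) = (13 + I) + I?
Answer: -164615719/329766 ≈ -499.19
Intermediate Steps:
L(b, x) = 6 + b (L(b, x) = b + 6 = 6 + b)
Q(p, B) = 24 (Q(p, B) = -6 + 3*10 = -6 + 30 = 24)
w(o, J) = 28 (w(o, J) = 4*(6 + 1) = 4*7 = 28)
T(u, I) = 13 + 2*I
31826/((212*(-51))) - 30271/T(w(3, -7), Q(1, -11)) = 31826/((212*(-51))) - 30271/(13 + 2*24) = 31826/(-10812) - 30271/(13 + 48) = 31826*(-1/10812) - 30271/61 = -15913/5406 - 30271*1/61 = -15913/5406 - 30271/61 = -164615719/329766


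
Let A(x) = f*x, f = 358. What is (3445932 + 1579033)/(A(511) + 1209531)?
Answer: 5024965/1392469 ≈ 3.6087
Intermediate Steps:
A(x) = 358*x
(3445932 + 1579033)/(A(511) + 1209531) = (3445932 + 1579033)/(358*511 + 1209531) = 5024965/(182938 + 1209531) = 5024965/1392469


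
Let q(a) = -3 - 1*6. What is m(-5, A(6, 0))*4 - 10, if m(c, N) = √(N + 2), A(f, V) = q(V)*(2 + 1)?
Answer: -10 + 20*I ≈ -10.0 + 20.0*I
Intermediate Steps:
q(a) = -9 (q(a) = -3 - 6 = -9)
A(f, V) = -27 (A(f, V) = -9*(2 + 1) = -9*3 = -27)
m(c, N) = √(2 + N)
m(-5, A(6, 0))*4 - 10 = √(2 - 27)*4 - 10 = √(-25)*4 - 10 = (5*I)*4 - 10 = 20*I - 10 = -10 + 20*I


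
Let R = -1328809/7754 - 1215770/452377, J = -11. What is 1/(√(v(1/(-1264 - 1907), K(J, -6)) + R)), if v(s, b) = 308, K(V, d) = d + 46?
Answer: √1648042701299846936878/469831517891 ≈ 0.086406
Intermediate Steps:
R = -610549709573/3507731258 (R = -1328809*1/7754 - 1215770*1/452377 = -1328809/7754 - 1215770/452377 = -610549709573/3507731258 ≈ -174.06)
K(V, d) = 46 + d
1/(√(v(1/(-1264 - 1907), K(J, -6)) + R)) = 1/(√(308 - 610549709573/3507731258)) = 1/(√(469831517891/3507731258)) = 1/(√1648042701299846936878/3507731258) = √1648042701299846936878/469831517891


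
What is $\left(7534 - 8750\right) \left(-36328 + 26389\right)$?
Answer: $12085824$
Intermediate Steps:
$\left(7534 - 8750\right) \left(-36328 + 26389\right) = \left(-1216\right) \left(-9939\right) = 12085824$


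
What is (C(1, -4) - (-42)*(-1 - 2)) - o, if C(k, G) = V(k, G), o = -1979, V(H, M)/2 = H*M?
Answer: 1845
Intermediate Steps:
V(H, M) = 2*H*M (V(H, M) = 2*(H*M) = 2*H*M)
C(k, G) = 2*G*k (C(k, G) = 2*k*G = 2*G*k)
(C(1, -4) - (-42)*(-1 - 2)) - o = (2*(-4)*1 - (-42)*(-1 - 2)) - 1*(-1979) = (-8 - (-42)*(-3)) + 1979 = (-8 - 14*9) + 1979 = (-8 - 126) + 1979 = -134 + 1979 = 1845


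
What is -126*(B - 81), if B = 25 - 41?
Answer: 12222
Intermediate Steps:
B = -16
-126*(B - 81) = -126*(-16 - 81) = -126*(-97) = 12222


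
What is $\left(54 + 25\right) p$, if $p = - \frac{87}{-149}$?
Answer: $\frac{6873}{149} \approx 46.128$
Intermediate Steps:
$p = \frac{87}{149}$ ($p = \left(-87\right) \left(- \frac{1}{149}\right) = \frac{87}{149} \approx 0.58389$)
$\left(54 + 25\right) p = \left(54 + 25\right) \frac{87}{149} = 79 \cdot \frac{87}{149} = \frac{6873}{149}$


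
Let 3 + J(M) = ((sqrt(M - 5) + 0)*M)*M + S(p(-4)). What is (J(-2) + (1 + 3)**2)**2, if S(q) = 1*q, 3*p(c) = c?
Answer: 217/9 + 280*I*sqrt(7)/3 ≈ 24.111 + 246.94*I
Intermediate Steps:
p(c) = c/3
S(q) = q
J(M) = -13/3 + M**2*sqrt(-5 + M) (J(M) = -3 + (((sqrt(M - 5) + 0)*M)*M + (1/3)*(-4)) = -3 + (((sqrt(-5 + M) + 0)*M)*M - 4/3) = -3 + ((sqrt(-5 + M)*M)*M - 4/3) = -3 + ((M*sqrt(-5 + M))*M - 4/3) = -3 + (M**2*sqrt(-5 + M) - 4/3) = -3 + (-4/3 + M**2*sqrt(-5 + M)) = -13/3 + M**2*sqrt(-5 + M))
(J(-2) + (1 + 3)**2)**2 = ((-13/3 + (-2)**2*sqrt(-5 - 2)) + (1 + 3)**2)**2 = ((-13/3 + 4*sqrt(-7)) + 4**2)**2 = ((-13/3 + 4*(I*sqrt(7))) + 16)**2 = ((-13/3 + 4*I*sqrt(7)) + 16)**2 = (35/3 + 4*I*sqrt(7))**2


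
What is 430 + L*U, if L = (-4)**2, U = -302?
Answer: -4402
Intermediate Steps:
L = 16
430 + L*U = 430 + 16*(-302) = 430 - 4832 = -4402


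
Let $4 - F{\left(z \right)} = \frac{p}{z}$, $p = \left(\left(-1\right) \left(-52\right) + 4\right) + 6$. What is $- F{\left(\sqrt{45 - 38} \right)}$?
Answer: $-4 + \frac{62 \sqrt{7}}{7} \approx 19.434$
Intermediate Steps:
$p = 62$ ($p = \left(52 + 4\right) + 6 = 56 + 6 = 62$)
$F{\left(z \right)} = 4 - \frac{62}{z}$
$- F{\left(\sqrt{45 - 38} \right)} = - (4 - \frac{62}{\sqrt{45 - 38}}) = - (4 - \frac{62}{\sqrt{7}}) = - (4 - 62 \frac{\sqrt{7}}{7}) = - (4 - \frac{62 \sqrt{7}}{7}) = -4 + \frac{62 \sqrt{7}}{7}$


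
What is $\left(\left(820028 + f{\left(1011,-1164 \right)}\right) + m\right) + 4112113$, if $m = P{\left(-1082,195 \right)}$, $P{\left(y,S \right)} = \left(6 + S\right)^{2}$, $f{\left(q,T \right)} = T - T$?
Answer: $4972542$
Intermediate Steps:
$f{\left(q,T \right)} = 0$
$m = 40401$ ($m = \left(6 + 195\right)^{2} = 201^{2} = 40401$)
$\left(\left(820028 + f{\left(1011,-1164 \right)}\right) + m\right) + 4112113 = \left(\left(820028 + 0\right) + 40401\right) + 4112113 = \left(820028 + 40401\right) + 4112113 = 860429 + 4112113 = 4972542$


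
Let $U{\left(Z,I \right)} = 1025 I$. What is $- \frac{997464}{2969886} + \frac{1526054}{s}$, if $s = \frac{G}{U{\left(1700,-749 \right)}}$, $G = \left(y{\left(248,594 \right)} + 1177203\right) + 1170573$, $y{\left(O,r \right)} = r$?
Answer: $- \frac{57991508473533643}{116239853097} \approx -4.989 \cdot 10^{5}$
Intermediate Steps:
$G = 2348370$ ($G = \left(594 + 1177203\right) + 1170573 = 1177797 + 1170573 = 2348370$)
$s = - \frac{469674}{153545}$ ($s = \frac{2348370}{1025 \left(-749\right)} = \frac{2348370}{-767725} = 2348370 \left(- \frac{1}{767725}\right) = - \frac{469674}{153545} \approx -3.0589$)
$- \frac{997464}{2969886} + \frac{1526054}{s} = - \frac{997464}{2969886} + \frac{1526054}{- \frac{469674}{153545}} = \left(-997464\right) \frac{1}{2969886} + 1526054 \left(- \frac{153545}{469674}\right) = - \frac{166244}{494981} - \frac{117158980715}{234837} = - \frac{57991508473533643}{116239853097}$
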